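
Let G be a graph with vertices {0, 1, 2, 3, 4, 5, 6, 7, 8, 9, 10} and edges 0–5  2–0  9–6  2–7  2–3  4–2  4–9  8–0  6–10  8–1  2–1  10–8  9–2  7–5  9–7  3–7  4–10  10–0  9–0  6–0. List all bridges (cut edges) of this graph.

none

The edges on the cycle 4-9-6-0-10-4 are not bridges since each lies on that cycle.
Every edge lies on some cycle, so there are no bridges.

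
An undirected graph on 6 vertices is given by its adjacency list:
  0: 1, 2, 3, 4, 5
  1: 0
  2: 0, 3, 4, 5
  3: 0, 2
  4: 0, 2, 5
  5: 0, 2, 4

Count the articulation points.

1

Removing 0 increases the component count from 1 to 2, so 0 is a cut vertex.
By contrast removing 4 leaves 1 component; it is not a cut vertex. No other vertex is a cut vertex either.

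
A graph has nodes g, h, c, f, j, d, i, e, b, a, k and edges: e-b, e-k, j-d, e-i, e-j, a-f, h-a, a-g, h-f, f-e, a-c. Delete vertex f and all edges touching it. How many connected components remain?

With f gone, the remaining components are: {a, c, g, h}; {b, d, e, i, j, k}.
That is 2 components.

2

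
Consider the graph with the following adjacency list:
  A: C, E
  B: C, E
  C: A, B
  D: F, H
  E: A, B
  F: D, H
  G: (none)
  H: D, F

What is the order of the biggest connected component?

4

G is isolated — a component by itself.
Starting from D we can reach D, F, H. That is one component of size 3.
Starting from A we can reach A, B, C, E. That is one component of size 4.
The largest has 4 vertices.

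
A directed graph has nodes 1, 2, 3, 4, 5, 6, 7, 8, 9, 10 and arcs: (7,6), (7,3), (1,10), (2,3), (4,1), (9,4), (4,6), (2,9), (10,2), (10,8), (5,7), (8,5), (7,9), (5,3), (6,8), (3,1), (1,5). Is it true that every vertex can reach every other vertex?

Yes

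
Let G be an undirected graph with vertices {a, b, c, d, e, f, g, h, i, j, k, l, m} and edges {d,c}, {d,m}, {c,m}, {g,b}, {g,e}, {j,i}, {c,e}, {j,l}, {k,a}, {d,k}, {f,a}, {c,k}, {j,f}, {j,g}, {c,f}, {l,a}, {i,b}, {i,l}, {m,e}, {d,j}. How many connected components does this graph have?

h is isolated — a component by itself.
Starting from a we can reach a, b, c, d, e, f, g, i, j, k, l, m. That is one component of size 12.
Total: 2 components.

2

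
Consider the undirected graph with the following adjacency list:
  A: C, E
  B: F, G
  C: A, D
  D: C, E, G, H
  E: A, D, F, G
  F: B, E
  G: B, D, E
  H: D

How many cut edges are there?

The edges on the cycle E-D-G-B-F-E are not bridges since each lies on that cycle.
But removing H-D disconnects H from D — this is a bridge.

1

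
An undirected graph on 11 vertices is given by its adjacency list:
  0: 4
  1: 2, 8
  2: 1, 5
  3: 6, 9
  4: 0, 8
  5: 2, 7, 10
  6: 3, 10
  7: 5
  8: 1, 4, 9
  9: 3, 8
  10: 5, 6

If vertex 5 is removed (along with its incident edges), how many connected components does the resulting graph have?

With 5 gone, the remaining components are: {7}; {0, 1, 2, 3, 4, 6, 8, 9, 10}.
That is 2 components.

2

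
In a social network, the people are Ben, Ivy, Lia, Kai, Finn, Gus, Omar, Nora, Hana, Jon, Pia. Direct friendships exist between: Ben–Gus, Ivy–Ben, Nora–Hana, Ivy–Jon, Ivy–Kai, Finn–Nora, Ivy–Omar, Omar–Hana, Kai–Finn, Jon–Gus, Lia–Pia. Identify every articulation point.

Removing Ivy increases the component count from 2 to 3, so Ivy is a cut vertex.
By contrast removing Nora leaves 2 components; it is not a cut vertex. No other vertex is a cut vertex either.

Ivy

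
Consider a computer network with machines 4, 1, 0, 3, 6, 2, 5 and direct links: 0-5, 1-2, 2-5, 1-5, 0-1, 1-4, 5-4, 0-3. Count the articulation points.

1

Removing 0 increases the component count from 2 to 3, so 0 is a cut vertex.
By contrast removing 5 leaves 2 components; it is not a cut vertex. No other vertex is a cut vertex either.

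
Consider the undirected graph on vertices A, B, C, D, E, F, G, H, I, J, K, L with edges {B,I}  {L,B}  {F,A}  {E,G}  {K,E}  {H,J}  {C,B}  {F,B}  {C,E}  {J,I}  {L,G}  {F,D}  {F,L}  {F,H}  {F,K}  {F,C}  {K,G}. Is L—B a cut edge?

No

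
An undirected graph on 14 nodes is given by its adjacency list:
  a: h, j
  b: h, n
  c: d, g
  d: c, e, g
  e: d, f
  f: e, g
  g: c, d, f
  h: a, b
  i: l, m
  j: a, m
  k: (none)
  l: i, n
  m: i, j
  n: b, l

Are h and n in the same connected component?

Yes

From h we can reach a, b, h, i, j, l, m, n, which includes n.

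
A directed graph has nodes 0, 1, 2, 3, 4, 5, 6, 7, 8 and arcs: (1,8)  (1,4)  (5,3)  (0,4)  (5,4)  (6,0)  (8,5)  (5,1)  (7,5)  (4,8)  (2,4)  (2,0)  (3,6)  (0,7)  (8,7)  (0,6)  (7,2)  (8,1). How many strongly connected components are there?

{0, 1, 2, 3, 4, 5, 6, 7, 8} are all mutually reachable — one SCC of size 9.
That gives 1 strongly connected component.

1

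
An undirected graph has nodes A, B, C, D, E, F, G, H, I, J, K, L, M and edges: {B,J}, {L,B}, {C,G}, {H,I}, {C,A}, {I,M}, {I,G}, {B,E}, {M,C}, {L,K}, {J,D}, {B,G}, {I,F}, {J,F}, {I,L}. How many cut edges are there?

The edges on the cycle I-L-B-J-F-I are not bridges since each lies on that cycle.
But removing C—A disconnects C from A; removing D—J disconnects D from J; removing H—I disconnects H from I; removing K—L disconnects K from L — these are bridges.
In total 5 edges are bridges.

5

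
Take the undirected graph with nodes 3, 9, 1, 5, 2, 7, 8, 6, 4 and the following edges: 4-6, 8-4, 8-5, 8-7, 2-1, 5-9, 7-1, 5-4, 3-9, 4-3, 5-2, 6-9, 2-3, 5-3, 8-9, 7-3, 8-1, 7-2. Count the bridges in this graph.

The edges on the cycle 5-2-3-5 are not bridges since each lies on that cycle.
Every edge lies on some cycle, so there are no bridges.

0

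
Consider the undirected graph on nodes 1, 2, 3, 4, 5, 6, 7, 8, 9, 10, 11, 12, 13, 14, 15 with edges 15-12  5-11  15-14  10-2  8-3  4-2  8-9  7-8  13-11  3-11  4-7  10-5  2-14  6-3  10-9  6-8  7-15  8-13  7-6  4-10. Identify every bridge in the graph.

12-15

The edges on the cycle 7-6-3-8-7 are not bridges since each lies on that cycle.
But removing 12-15 disconnects 12 from 15 — this is a bridge.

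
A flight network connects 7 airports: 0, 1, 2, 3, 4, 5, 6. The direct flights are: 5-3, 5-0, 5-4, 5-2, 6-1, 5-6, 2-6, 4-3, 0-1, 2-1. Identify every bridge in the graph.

none

The edges on the cycle 5-4-3-5 are not bridges since each lies on that cycle.
Every edge lies on some cycle, so there are no bridges.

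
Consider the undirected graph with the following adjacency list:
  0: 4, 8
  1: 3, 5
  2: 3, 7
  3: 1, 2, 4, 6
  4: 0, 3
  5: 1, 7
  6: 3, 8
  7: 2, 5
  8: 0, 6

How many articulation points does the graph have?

1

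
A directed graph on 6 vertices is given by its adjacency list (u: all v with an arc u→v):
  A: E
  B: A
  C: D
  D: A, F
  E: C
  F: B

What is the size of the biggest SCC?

6

{A, B, C, D, E, F} are all mutually reachable — one SCC of size 6.
The largest has 6 vertices.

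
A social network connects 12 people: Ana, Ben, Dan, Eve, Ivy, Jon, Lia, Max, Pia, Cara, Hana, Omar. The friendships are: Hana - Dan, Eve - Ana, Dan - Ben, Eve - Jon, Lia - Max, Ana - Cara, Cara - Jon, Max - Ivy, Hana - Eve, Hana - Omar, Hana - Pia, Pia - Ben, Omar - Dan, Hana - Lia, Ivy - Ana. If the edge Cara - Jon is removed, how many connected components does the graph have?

Cara and Jon are still connected via Cara-Ana-Eve-Jon, so the component count stays at 1.

1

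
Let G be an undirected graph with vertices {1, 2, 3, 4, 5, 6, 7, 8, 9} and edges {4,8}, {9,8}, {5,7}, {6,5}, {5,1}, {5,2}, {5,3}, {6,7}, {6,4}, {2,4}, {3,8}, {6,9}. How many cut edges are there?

1

The edges on the cycle 6-5-3-8-4-6 are not bridges since each lies on that cycle.
But removing 5 - 1 disconnects 5 from 1 — this is a bridge.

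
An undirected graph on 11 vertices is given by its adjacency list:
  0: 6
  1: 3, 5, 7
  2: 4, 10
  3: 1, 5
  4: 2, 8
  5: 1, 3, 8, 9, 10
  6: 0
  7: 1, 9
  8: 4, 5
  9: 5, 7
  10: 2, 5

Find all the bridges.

0-6

The edges on the cycle 5-3-1-5 are not bridges since each lies on that cycle.
But removing 0-6 disconnects 0 from 6 — this is a bridge.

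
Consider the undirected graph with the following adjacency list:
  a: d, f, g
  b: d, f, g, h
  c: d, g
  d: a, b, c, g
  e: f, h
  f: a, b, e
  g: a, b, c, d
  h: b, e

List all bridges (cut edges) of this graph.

none

The edges on the cycle c-g-a-f-b-d-c are not bridges since each lies on that cycle.
Every edge lies on some cycle, so there are no bridges.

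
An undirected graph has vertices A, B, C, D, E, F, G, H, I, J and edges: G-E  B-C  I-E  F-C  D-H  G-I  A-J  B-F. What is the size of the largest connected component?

3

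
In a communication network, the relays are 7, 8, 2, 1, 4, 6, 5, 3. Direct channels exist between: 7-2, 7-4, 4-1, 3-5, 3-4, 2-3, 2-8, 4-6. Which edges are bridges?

1-4, 2-8, 3-5, 4-6

The edges on the cycle 7-2-3-4-7 are not bridges since each lies on that cycle.
But removing 2-8 disconnects 2 from 8; removing 4-6 disconnects 4 from 6; removing 3-5 disconnects 3 from 5; removing 4-1 disconnects 4 from 1 — these are bridges.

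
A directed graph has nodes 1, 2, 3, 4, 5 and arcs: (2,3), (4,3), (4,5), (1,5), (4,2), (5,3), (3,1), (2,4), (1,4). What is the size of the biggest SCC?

{1, 2, 3, 4, 5} are all mutually reachable — one SCC of size 5.
The largest has 5 vertices.

5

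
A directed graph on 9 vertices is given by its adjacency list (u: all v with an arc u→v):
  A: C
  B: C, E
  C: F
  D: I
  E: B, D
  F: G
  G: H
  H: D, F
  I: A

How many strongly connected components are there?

{A, C, D, F, G, H, I} are all mutually reachable — one SCC of size 7.
{B, E} are all mutually reachable — one SCC of size 2.
That gives 2 strongly connected components.

2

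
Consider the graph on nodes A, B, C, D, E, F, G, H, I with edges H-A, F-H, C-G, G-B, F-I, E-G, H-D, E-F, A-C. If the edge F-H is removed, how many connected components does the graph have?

F and H are still connected via F-E-G-C-A-H, so the component count stays at 1.

1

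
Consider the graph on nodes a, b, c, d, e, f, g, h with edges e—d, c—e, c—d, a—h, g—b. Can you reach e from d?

Yes

From d we can reach c, d, e, which includes e.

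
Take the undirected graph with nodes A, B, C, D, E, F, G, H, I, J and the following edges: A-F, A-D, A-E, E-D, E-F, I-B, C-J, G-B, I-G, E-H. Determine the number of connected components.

3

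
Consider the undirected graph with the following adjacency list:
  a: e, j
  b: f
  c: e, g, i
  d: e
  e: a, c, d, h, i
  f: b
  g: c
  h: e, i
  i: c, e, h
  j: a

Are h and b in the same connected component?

No

The component containing h is {a, c, d, e, g, h, i, j}, and b is not in it.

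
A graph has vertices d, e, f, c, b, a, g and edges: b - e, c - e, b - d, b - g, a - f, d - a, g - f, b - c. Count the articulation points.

Removing b increases the component count from 1 to 2, so b is a cut vertex.
By contrast removing e leaves 1 component; it is not a cut vertex. No other vertex is a cut vertex either.

1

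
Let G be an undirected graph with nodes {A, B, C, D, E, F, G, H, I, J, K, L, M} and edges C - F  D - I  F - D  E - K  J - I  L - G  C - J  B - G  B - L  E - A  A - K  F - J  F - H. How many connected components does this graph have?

4

M is isolated — a component by itself.
Starting from A we can reach A, E, K. That is one component of size 3.
Starting from B we can reach B, G, L. That is one component of size 3.
Starting from C we can reach C, D, F, H, I, J. That is one component of size 6.
Total: 4 components.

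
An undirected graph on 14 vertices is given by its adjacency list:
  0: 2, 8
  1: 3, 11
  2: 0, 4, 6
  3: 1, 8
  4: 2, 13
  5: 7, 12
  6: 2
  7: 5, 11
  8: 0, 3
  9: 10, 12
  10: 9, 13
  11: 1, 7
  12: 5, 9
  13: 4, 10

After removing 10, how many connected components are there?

With 10 gone, the remaining components are: {0, 1, 2, 3, 4, 5, 6, 7, 8, 9, 11, 12, 13}.
That is 1 component.

1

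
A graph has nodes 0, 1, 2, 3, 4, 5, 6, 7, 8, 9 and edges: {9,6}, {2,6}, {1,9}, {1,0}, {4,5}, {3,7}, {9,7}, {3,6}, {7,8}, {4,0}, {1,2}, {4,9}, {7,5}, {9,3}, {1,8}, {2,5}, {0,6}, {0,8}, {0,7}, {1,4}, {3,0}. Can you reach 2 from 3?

Yes

From 3 we can reach 0, 1, 2, 3, 4, 5, 6, 7, 8, 9, which includes 2.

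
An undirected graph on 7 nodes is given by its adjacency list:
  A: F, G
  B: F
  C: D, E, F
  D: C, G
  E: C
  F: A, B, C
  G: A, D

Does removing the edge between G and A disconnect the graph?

No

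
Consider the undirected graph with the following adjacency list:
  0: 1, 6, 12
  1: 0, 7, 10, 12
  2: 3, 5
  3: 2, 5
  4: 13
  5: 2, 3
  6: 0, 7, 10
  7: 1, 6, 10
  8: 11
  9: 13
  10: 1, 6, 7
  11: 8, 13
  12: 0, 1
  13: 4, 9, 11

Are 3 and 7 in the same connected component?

No

The component containing 3 is {2, 3, 5}, and 7 is not in it.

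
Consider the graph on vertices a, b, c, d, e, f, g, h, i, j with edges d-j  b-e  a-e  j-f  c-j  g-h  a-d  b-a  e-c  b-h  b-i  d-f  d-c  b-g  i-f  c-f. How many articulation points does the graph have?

1

Removing b increases the component count from 1 to 2, so b is a cut vertex.
By contrast removing j leaves 1 component; it is not a cut vertex. No other vertex is a cut vertex either.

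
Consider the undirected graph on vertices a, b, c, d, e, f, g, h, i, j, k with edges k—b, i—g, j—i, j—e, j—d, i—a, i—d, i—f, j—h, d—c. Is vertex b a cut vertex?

Deleting b leaves 2 components (was 2), so b is not a cut vertex.

No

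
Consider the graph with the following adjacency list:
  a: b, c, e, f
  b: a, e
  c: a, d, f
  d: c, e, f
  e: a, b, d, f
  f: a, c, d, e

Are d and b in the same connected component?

Yes

From d we can reach a, b, c, d, e, f, which includes b.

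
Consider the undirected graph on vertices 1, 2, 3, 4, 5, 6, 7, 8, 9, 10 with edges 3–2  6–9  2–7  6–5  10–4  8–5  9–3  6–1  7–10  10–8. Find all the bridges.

1-6, 10-4

The edges on the cycle 6-9-3-2-7-10-8-5-6 are not bridges since each lies on that cycle.
But removing 4–10 disconnects 4 from 10; removing 6–1 disconnects 6 from 1 — these are bridges.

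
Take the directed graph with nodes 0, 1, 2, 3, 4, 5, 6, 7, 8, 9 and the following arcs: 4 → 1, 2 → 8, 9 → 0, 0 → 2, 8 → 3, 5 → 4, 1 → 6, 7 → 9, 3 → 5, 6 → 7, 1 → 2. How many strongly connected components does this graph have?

1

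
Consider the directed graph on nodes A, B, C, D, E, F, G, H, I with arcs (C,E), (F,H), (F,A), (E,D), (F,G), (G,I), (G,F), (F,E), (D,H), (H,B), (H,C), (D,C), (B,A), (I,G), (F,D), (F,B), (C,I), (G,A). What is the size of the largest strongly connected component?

7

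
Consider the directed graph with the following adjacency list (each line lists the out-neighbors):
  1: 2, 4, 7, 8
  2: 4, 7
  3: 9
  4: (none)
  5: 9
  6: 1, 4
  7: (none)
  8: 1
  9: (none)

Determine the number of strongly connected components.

{1, 8} are all mutually reachable — one SCC of size 2.
{7} is an SCC by itself.
{9} is an SCC by itself.
{2} is an SCC by itself.
{4} is an SCC by itself.
(and 3 more singleton SCCs)
That gives 8 strongly connected components.

8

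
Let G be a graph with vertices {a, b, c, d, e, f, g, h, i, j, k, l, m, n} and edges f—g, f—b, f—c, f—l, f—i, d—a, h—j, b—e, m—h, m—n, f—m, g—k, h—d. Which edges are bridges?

a-d, b-e, b-f, c-f, d-h, f-g, f-i, f-l, f-m, g-k, h-j, h-m, m-n

removing b—f disconnects b from f; removing m—n disconnects m from n; removing f—c disconnects f from c; removing b—e disconnects b from e — these are bridges.
In total 13 edges are bridges.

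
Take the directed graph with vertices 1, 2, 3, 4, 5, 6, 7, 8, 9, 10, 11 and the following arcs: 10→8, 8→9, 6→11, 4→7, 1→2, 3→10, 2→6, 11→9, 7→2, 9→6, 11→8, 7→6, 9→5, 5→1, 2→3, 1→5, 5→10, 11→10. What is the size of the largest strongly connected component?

9

{1, 2, 3, 5, 6, 8, 9, 10, 11} are all mutually reachable — one SCC of size 9.
{7} is an SCC by itself.
{4} is an SCC by itself.
The largest has 9 vertices.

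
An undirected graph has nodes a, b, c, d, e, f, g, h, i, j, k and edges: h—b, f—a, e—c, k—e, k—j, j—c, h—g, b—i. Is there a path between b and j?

No

The component containing b is {b, g, h, i}, and j is not in it.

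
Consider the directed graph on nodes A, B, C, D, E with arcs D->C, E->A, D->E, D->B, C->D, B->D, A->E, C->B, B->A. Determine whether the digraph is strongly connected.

There is no directed path from A to C, so the graph is not strongly connected.

No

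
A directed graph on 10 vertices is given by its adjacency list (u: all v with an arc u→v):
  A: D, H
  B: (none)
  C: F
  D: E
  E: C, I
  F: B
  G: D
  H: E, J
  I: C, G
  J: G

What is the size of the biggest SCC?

{D, E, G, I} are all mutually reachable — one SCC of size 4.
{A} is an SCC by itself.
{H} is an SCC by itself.
{J} is an SCC by itself.
{C} is an SCC by itself.
(and 2 more singleton SCCs)
The largest has 4 vertices.

4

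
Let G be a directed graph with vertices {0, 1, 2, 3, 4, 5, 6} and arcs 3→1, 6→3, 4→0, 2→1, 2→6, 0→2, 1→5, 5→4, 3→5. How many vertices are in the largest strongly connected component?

7

{0, 1, 2, 3, 4, 5, 6} are all mutually reachable — one SCC of size 7.
The largest has 7 vertices.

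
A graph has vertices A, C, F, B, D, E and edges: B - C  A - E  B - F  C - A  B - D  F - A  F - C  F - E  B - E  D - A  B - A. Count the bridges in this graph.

The edges on the cycle B-F-C-A-B are not bridges since each lies on that cycle.
Every edge lies on some cycle, so there are no bridges.

0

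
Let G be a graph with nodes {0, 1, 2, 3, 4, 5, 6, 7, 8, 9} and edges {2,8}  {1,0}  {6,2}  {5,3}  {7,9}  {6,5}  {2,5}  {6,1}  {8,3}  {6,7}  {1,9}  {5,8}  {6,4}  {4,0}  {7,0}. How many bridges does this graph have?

0

The edges on the cycle 6-4-0-1-6 are not bridges since each lies on that cycle.
Every edge lies on some cycle, so there are no bridges.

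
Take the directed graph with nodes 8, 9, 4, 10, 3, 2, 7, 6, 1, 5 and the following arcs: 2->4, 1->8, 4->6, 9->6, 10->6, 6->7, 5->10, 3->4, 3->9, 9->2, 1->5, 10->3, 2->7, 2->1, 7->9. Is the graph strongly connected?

There is no directed path from 8 to 5, so the graph is not strongly connected.

No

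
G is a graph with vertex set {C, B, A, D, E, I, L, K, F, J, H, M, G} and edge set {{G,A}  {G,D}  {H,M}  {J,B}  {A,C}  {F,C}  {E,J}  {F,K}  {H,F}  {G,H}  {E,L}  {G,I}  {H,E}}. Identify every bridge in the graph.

B-J, D-G, E-H, E-J, E-L, F-K, G-I, H-M

The edges on the cycle G-H-F-C-A-G are not bridges since each lies on that cycle.
But removing E-L disconnects E from L; removing D-G disconnects D from G; removing B-J disconnects B from J; removing K-F disconnects K from F — these are bridges.
In total 8 edges are bridges.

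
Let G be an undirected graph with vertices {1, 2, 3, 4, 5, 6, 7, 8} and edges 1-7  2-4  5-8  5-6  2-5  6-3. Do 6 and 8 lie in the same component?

Yes

From 6 we can reach 2, 3, 4, 5, 6, 8, which includes 8.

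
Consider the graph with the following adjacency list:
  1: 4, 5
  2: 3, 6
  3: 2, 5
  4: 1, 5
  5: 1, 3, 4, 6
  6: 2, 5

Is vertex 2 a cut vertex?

No

Deleting 2 leaves 1 component (was 1) (its neighbors 3, 6 remain connected to each other), so 2 is not a cut vertex.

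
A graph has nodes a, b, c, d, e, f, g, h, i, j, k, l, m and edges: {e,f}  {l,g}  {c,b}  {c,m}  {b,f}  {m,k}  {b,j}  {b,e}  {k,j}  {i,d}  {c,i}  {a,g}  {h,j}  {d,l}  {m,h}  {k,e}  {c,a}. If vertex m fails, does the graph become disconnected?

No

Deleting m leaves 1 component (was 1) (its neighbors c, h, k remain connected to each other), so m is not a cut vertex.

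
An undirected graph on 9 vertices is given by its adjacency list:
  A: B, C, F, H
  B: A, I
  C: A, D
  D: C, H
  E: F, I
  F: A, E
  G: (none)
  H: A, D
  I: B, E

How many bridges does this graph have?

0

The edges on the cycle A-F-E-I-B-A are not bridges since each lies on that cycle.
Every edge lies on some cycle, so there are no bridges.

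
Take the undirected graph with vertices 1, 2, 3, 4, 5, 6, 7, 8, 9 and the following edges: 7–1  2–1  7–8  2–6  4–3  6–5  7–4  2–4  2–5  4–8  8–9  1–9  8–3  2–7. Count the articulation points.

1

Removing 2 increases the component count from 1 to 2, so 2 is a cut vertex.
By contrast removing 3 leaves 1 component; it is not a cut vertex. No other vertex is a cut vertex either.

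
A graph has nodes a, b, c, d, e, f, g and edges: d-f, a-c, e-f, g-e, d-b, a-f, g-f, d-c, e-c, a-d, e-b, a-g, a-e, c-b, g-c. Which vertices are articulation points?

Removing c, for instance, still leaves 1 component. No single vertex removal increases the component count — the graph has no articulation points.

none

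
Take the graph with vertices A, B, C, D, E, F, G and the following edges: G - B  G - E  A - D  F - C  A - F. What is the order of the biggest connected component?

Starting from B we can reach B, E, G. That is one component of size 3.
Starting from A we can reach A, C, D, F. That is one component of size 4.
The largest has 4 vertices.

4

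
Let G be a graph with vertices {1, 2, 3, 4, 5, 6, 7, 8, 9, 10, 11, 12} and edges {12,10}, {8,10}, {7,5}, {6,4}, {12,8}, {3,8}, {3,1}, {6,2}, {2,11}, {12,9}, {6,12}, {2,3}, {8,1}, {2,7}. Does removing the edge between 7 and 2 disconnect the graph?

Removing 7–2 leaves no path between 7 and 2: the component count goes from 1 to 2. So it is a bridge.

Yes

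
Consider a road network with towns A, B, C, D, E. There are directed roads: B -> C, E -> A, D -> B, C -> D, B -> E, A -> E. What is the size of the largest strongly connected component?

{B, C, D} are all mutually reachable — one SCC of size 3.
{A, E} are all mutually reachable — one SCC of size 2.
The largest has 3 vertices.

3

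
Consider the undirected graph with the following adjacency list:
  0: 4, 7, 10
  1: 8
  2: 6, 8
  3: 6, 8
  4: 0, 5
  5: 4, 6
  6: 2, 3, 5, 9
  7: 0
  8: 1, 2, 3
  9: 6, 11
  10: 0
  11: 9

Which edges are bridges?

The edges on the cycle 3-6-2-8-3 are not bridges since each lies on that cycle.
But removing 6-5 disconnects 6 from 5; removing 6-9 disconnects 6 from 9; removing 7-0 disconnects 7 from 0; removing 8-1 disconnects 8 from 1 — these are bridges.
In total 8 edges are bridges.

0-10, 0-4, 0-7, 1-8, 11-9, 4-5, 5-6, 6-9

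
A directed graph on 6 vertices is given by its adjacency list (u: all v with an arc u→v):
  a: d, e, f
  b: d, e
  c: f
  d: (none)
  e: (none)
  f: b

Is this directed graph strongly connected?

No

There is no directed path from d to c, so the graph is not strongly connected.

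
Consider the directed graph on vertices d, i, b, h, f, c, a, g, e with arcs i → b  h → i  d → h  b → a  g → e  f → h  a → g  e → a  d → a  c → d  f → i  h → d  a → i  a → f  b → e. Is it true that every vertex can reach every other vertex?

No

There is no directed path from b to c, so the graph is not strongly connected.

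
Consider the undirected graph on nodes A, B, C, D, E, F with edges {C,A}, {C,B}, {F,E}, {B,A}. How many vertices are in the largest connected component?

D is isolated — a component by itself.
Starting from E we can reach E, F. That is one component of size 2.
Starting from A we can reach A, B, C. That is one component of size 3.
The largest has 3 vertices.

3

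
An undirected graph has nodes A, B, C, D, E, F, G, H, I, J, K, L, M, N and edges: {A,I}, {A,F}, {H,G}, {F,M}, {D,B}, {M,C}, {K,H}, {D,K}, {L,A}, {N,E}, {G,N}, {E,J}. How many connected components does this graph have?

Starting from A we can reach A, C, F, I, L, M. That is one component of size 6.
Starting from B we can reach B, D, E, G, H, J, K, N. That is one component of size 8.
Total: 2 components.

2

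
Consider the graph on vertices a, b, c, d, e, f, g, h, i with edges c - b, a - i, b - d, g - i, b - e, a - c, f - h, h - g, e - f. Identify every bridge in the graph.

b-d

The edges on the cycle a-c-b-e-f-h-g-i-a are not bridges since each lies on that cycle.
But removing d - b disconnects d from b — this is a bridge.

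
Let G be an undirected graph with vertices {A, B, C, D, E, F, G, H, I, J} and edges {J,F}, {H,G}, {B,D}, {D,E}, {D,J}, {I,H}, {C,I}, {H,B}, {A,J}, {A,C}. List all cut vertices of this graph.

Removing D increases the component count from 1 to 2, so D is a cut vertex.
Removing H increases the component count from 1 to 2, so H is a cut vertex.
Removing J increases the component count from 1 to 2, so J is a cut vertex.
By contrast removing C leaves 1 component; it is not a cut vertex. No other vertex is a cut vertex either.

D, H, J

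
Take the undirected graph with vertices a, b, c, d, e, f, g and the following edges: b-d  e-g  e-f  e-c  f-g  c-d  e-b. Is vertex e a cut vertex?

Yes

Deleting e raises the number of components from 2 to 3, so e is a cut vertex.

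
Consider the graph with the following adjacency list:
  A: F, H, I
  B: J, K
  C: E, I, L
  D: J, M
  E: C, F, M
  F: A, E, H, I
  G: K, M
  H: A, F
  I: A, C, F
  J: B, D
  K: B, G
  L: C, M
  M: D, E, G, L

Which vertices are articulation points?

M

Removing M increases the component count from 1 to 2, so M is a cut vertex.
By contrast removing I leaves 1 component; it is not a cut vertex. No other vertex is a cut vertex either.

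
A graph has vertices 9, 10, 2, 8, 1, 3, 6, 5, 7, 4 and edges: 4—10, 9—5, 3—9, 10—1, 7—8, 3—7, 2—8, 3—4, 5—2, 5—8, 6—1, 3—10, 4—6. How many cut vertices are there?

Removing 3 increases the component count from 1 to 2, so 3 is a cut vertex.
By contrast removing 4 leaves 1 component; it is not a cut vertex. No other vertex is a cut vertex either.

1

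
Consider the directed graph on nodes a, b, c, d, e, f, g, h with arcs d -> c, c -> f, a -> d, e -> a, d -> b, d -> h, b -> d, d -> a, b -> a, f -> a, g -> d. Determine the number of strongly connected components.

{a, b, c, d, f} are all mutually reachable — one SCC of size 5.
{h} is an SCC by itself.
{e} is an SCC by itself.
{g} is an SCC by itself.
That gives 4 strongly connected components.

4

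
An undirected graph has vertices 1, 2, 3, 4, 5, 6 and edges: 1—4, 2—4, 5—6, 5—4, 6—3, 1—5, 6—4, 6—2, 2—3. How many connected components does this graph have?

1

Starting from 1 we can reach 1, 2, 3, 4, 5, 6. That is one component of size 6.
Total: 1 component.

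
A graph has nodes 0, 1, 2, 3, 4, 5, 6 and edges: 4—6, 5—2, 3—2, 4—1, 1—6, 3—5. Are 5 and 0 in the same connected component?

The component containing 5 is {2, 3, 5}, and 0 is not in it.

No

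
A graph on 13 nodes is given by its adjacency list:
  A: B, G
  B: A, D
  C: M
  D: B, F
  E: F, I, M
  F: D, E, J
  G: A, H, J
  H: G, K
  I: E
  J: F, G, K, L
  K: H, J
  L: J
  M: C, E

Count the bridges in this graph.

5

The edges on the cycle J-G-H-K-J are not bridges since each lies on that cycle.
But removing E-F disconnects E from F; removing L-J disconnects L from J; removing E-M disconnects E from M; removing E-I disconnects E from I — these are bridges.
In total 5 edges are bridges.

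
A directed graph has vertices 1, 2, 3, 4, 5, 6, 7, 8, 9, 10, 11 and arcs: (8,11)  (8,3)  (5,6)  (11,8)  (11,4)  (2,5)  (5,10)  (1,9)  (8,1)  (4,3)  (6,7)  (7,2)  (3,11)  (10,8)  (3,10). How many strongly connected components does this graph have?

4

{3, 4, 8, 10, 11} are all mutually reachable — one SCC of size 5.
{2, 5, 6, 7} are all mutually reachable — one SCC of size 4.
{1} is an SCC by itself.
{9} is an SCC by itself.
That gives 4 strongly connected components.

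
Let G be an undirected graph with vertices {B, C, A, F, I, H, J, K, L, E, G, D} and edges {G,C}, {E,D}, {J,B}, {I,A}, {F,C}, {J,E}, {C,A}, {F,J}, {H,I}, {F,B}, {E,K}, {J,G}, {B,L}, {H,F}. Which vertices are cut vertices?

Removing B increases the component count from 1 to 2, so B is a cut vertex.
Removing E increases the component count from 1 to 3, so E is a cut vertex.
Removing J increases the component count from 1 to 2, so J is a cut vertex.
By contrast removing I leaves 1 component; it is not a cut vertex. No other vertex is a cut vertex either.

B, E, J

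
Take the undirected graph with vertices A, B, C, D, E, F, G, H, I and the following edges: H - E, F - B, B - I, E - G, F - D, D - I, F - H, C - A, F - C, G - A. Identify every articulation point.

F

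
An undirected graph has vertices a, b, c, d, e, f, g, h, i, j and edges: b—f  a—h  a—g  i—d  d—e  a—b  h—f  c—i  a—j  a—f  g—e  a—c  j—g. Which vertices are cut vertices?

a

Removing a increases the component count from 1 to 2, so a is a cut vertex.
By contrast removing b leaves 1 component; it is not a cut vertex. No other vertex is a cut vertex either.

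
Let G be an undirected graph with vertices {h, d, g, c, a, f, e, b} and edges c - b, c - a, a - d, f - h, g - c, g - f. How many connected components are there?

e is isolated — a component by itself.
Starting from a we can reach a, b, c, d, f, g, h. That is one component of size 7.
Total: 2 components.

2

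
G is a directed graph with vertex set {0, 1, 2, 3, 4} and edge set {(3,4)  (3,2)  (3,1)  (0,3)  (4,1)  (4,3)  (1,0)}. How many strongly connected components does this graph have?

2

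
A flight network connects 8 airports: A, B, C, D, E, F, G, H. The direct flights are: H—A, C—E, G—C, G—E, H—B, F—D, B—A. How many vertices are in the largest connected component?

3

Starting from D we can reach D, F. That is one component of size 2.
Starting from A we can reach A, B, H. That is one component of size 3.
Starting from C we can reach C, E, G. That is one component of size 3.
The largest has 3 vertices.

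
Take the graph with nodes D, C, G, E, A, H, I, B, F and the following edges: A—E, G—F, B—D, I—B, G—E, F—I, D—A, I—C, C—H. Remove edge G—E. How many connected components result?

1

G and E are still connected via G-F-I-B-D-A-E, so the component count stays at 1.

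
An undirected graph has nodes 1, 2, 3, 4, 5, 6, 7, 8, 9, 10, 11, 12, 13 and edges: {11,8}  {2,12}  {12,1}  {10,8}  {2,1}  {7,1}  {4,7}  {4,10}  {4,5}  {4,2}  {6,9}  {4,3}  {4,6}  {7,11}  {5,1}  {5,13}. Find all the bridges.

The edges on the cycle 4-10-8-11-7-4 are not bridges since each lies on that cycle.
But removing 5—13 disconnects 5 from 13; removing 4—3 disconnects 4 from 3; removing 9—6 disconnects 9 from 6; removing 6—4 disconnects 6 from 4 — these are bridges.

13-5, 3-4, 4-6, 6-9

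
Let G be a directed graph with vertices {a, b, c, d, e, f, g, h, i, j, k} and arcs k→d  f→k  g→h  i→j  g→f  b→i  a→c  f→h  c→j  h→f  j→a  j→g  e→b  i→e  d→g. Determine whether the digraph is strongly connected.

There is no directed path from h to i, so the graph is not strongly connected.

No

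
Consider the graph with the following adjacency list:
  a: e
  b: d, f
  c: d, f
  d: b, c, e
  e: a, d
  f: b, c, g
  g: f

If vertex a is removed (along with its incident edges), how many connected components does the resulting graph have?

With a gone, the remaining components are: {b, c, d, e, f, g}.
That is 1 component.

1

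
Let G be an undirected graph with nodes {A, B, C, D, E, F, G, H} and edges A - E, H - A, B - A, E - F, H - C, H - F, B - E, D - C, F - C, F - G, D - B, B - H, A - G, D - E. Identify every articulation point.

Removing B, for instance, still leaves 1 component. No single vertex removal increases the component count — the graph has no articulation points.

none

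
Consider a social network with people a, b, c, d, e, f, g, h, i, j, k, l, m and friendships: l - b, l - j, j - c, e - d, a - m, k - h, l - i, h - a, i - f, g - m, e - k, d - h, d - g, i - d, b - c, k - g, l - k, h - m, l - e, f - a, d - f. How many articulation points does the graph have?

1

Removing l increases the component count from 1 to 2, so l is a cut vertex.
By contrast removing i leaves 1 component; it is not a cut vertex. No other vertex is a cut vertex either.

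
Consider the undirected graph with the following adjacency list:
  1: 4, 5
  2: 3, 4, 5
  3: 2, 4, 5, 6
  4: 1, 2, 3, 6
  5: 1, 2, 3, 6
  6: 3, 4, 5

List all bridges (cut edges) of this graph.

none

The edges on the cycle 5-6-4-3-2-5 are not bridges since each lies on that cycle.
Every edge lies on some cycle, so there are no bridges.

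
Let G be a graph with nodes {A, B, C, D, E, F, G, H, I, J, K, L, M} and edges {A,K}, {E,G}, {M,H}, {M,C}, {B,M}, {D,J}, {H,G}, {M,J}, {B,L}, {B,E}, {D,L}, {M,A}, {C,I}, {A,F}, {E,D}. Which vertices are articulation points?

Removing A increases the component count from 1 to 3, so A is a cut vertex.
Removing C increases the component count from 1 to 2, so C is a cut vertex.
Removing M increases the component count from 1 to 3, so M is a cut vertex.
By contrast removing J leaves 1 component; it is not a cut vertex. No other vertex is a cut vertex either.

A, C, M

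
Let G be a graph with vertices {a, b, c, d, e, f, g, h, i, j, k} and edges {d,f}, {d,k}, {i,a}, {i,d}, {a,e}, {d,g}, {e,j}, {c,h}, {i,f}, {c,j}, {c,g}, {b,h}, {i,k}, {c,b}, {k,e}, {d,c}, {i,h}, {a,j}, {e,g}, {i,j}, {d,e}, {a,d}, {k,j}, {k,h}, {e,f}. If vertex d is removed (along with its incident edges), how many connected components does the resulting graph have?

1

With d gone, the remaining components are: {a, b, c, e, f, g, h, i, j, k}.
That is 1 component.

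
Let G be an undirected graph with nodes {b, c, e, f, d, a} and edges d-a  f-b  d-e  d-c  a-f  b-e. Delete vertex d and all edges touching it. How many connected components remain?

2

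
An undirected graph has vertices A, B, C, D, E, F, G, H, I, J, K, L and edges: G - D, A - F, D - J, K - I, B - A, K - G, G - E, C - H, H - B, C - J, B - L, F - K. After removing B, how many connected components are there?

With B gone, the remaining components are: {L}; {A, C, D, E, F, G, H, I, J, K}.
That is 2 components.

2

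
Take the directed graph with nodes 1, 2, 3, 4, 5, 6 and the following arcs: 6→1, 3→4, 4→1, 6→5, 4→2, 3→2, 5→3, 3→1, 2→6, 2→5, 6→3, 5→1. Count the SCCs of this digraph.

{2, 3, 4, 5, 6} are all mutually reachable — one SCC of size 5.
{1} is an SCC by itself.
That gives 2 strongly connected components.

2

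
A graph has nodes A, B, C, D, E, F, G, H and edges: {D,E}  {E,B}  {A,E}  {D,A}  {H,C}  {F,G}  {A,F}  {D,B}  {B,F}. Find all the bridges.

C-H, F-G

The edges on the cycle D-A-F-B-D are not bridges since each lies on that cycle.
But removing H-C disconnects H from C; removing F-G disconnects F from G — these are bridges.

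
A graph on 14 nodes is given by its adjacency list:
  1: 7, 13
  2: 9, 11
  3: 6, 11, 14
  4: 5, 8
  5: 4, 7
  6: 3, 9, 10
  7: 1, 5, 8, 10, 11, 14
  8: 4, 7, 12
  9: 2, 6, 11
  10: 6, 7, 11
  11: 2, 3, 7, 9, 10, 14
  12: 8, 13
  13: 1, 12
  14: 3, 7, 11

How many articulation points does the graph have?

Removing 7 increases the component count from 1 to 2, so 7 is a cut vertex.
By contrast removing 5 leaves 1 component; it is not a cut vertex. No other vertex is a cut vertex either.

1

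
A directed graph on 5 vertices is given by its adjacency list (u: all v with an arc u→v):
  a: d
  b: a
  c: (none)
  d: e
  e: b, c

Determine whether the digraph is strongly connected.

No

There is no directed path from c to d, so the graph is not strongly connected.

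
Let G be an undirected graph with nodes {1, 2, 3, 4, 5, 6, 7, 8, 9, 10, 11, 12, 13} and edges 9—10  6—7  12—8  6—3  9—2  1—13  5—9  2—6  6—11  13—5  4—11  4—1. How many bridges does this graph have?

4

The edges on the cycle 4-1-13-5-9-2-6-11-4 are not bridges since each lies on that cycle.
But removing 3—6 disconnects 3 from 6; removing 7—6 disconnects 7 from 6; removing 10—9 disconnects 10 from 9; removing 12—8 disconnects 12 from 8 — these are bridges.
That makes 4 bridges.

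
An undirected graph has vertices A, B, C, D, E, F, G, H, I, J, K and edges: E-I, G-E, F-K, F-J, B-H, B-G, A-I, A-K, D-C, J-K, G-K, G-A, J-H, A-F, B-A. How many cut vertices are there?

0

Removing A, for instance, still leaves 2 components. No single vertex removal increases the component count — the graph has no articulation points.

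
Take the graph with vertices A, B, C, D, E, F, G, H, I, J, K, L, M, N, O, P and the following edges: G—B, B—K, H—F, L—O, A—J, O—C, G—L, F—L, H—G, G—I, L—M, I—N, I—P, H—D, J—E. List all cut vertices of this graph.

B, G, H, I, J, L, O

Removing B increases the component count from 2 to 3, so B is a cut vertex.
Removing G increases the component count from 2 to 4, so G is a cut vertex.
Removing H increases the component count from 2 to 3, so H is a cut vertex.
Likewise I, J, L, O are cut vertices.
By contrast removing D leaves 2 components; it is not a cut vertex. No other vertex is a cut vertex either.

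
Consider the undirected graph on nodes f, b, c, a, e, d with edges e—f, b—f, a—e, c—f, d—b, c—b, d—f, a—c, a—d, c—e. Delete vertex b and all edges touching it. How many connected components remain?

1

With b gone, the remaining components are: {a, c, d, e, f}.
That is 1 component.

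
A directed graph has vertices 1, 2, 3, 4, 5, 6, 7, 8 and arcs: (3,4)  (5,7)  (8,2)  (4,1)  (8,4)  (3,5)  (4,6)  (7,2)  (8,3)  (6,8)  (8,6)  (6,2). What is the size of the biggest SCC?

{3, 4, 6, 8} are all mutually reachable — one SCC of size 4.
{7} is an SCC by itself.
{2} is an SCC by itself.
{5} is an SCC by itself.
{1} is an SCC by itself.
The largest has 4 vertices.

4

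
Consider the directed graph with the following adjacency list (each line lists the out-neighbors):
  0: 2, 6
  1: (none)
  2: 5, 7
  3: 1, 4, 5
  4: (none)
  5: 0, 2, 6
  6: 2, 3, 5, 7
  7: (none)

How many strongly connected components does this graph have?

{0, 2, 3, 5, 6} are all mutually reachable — one SCC of size 5.
{1} is an SCC by itself.
{4} is an SCC by itself.
{7} is an SCC by itself.
That gives 4 strongly connected components.

4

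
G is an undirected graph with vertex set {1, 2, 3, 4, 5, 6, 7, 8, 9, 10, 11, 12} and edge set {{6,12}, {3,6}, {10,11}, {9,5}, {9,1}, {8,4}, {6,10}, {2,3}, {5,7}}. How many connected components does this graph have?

Starting from 4 we can reach 4, 8. That is one component of size 2.
Starting from 1 we can reach 1, 5, 7, 9. That is one component of size 4.
Starting from 2 we can reach 2, 3, 6, 10, 11, 12. That is one component of size 6.
Total: 3 components.

3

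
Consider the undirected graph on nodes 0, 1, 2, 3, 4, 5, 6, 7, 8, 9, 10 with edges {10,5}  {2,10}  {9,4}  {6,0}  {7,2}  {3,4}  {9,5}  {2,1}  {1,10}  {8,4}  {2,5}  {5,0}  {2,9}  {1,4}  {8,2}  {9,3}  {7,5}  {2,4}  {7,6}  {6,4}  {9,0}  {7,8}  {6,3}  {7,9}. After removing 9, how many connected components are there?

With 9 gone, the remaining components are: {0, 1, 2, 3, 4, 5, 6, 7, 8, 10}.
That is 1 component.

1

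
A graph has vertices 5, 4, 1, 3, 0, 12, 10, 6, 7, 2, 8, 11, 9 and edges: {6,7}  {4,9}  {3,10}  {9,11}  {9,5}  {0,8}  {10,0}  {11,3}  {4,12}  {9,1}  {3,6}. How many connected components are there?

2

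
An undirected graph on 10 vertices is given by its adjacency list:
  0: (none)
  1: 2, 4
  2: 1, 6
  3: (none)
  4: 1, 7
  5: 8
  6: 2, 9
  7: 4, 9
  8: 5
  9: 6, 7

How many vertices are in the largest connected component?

6

3 is isolated — a component by itself.
0 is isolated — a component by itself.
Starting from 5 we can reach 5, 8. That is one component of size 2.
Starting from 1 we can reach 1, 2, 4, 6, 7, 9. That is one component of size 6.
The largest has 6 vertices.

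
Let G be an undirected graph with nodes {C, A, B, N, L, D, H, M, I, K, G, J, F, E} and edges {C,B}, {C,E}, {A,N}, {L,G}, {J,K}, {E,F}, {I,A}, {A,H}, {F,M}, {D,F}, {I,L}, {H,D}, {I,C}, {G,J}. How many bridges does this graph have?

7

The edges on the cycle I-C-E-F-D-H-A-I are not bridges since each lies on that cycle.
But removing L–G disconnects L from G; removing G–J disconnects G from J; removing B–C disconnects B from C; removing F–M disconnects F from M — these are bridges.
In total 7 edges are bridges.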